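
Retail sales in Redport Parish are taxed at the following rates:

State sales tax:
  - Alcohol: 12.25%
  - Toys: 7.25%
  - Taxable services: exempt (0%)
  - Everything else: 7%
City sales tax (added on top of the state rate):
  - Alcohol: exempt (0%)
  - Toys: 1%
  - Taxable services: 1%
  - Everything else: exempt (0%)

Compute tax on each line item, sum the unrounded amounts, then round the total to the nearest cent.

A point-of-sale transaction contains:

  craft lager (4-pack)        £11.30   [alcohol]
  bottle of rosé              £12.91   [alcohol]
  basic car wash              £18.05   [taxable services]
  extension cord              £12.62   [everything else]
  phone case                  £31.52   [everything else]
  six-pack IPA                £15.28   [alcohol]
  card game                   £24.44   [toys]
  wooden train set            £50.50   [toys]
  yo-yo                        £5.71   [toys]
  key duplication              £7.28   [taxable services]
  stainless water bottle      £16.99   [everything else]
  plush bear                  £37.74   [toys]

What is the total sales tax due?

Craft lager (4-pack) £11.30: alcohol → 12.25% + 0% city = 12.25% → £1.38425
Bottle of rosé £12.91: alcohol → 12.25% + 0% city = 12.25% → £1.581475
Basic car wash £18.05: taxable services → 0% + 1% city = 1% → £0.1805
Extension cord £12.62: everything else → 7% + 0% city = 7% → £0.8834
Phone case £31.52: everything else → 7% + 0% city = 7% → £2.2064
Six-pack IPA £15.28: alcohol → 12.25% + 0% city = 12.25% → £1.8718
Card game £24.44: toys → 7.25% + 1% city = 8.25% → £2.0163
Wooden train set £50.50: toys → 7.25% + 1% city = 8.25% → £4.16625
Yo-yo £5.71: toys → 7.25% + 1% city = 8.25% → £0.471075
Key duplication £7.28: taxable services → 0% + 1% city = 1% → £0.0728
Stainless water bottle £16.99: everything else → 7% + 0% city = 7% → £1.1893
Plush bear £37.74: toys → 7.25% + 1% city = 8.25% → £3.11355
Unrounded tax sum = £19.1371 → £19.14

£19.14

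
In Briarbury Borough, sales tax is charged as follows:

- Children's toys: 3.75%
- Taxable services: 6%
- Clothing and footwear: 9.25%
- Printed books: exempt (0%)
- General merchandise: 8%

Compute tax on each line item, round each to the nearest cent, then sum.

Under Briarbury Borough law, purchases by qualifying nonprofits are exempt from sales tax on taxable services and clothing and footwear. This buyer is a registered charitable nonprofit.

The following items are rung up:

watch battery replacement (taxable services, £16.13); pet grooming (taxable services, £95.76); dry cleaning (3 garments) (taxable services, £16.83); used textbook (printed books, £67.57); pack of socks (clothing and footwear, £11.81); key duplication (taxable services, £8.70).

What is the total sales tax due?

£0.00

Watch battery replacement £16.13: taxable services, buyer-exempt → 0% → £0.00
Pet grooming £95.76: taxable services, buyer-exempt → 0% → £0.00
Dry cleaning (3 garments) £16.83: taxable services, buyer-exempt → 0% → £0.00
Used textbook £67.57: printed books → 0% → £0.00
Pack of socks £11.81: clothing and footwear, buyer-exempt → 0% → £0.00
Key duplication £8.70: taxable services, buyer-exempt → 0% → £0.00
Total tax = £0.00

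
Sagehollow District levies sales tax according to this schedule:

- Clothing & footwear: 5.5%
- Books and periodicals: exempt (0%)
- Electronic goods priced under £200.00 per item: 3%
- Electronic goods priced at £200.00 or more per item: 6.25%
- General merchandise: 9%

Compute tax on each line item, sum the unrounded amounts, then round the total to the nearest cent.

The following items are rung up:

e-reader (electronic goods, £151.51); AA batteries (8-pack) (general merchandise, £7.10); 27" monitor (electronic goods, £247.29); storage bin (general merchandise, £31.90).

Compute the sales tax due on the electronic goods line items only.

E-reader £151.51: electronic goods, under £200.00 → 3% → £4.5453
27" monitor £247.29: electronic goods, £200.00 or more → 6.25% → £15.455625
Tax on electronic goods: unrounded sum = £20.000925 → £20.00

£20.00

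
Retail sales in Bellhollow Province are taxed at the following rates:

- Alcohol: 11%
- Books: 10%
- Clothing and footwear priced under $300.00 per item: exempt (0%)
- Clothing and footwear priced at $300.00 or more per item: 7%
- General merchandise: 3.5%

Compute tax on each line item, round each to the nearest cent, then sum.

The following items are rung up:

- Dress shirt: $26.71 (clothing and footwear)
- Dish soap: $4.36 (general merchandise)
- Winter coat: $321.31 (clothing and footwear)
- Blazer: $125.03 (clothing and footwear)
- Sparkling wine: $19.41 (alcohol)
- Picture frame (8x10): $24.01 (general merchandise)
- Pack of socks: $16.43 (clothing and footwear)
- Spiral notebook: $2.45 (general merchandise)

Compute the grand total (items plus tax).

Dress shirt $26.71: clothing and footwear, under $300.00 → 0% → $0.00
Dish soap $4.36: general merchandise → 3.5% → $0.15
Winter coat $321.31: clothing and footwear, $300.00 or more → 7% → $22.49
Blazer $125.03: clothing and footwear, under $300.00 → 0% → $0.00
Sparkling wine $19.41: alcohol → 11% → $2.14
Picture frame (8x10) $24.01: general merchandise → 3.5% → $0.84
Pack of socks $16.43: clothing and footwear, under $300.00 → 0% → $0.00
Spiral notebook $2.45: general merchandise → 3.5% → $0.09
Subtotal = $539.71; tax = $25.71; total due = $565.42

$565.42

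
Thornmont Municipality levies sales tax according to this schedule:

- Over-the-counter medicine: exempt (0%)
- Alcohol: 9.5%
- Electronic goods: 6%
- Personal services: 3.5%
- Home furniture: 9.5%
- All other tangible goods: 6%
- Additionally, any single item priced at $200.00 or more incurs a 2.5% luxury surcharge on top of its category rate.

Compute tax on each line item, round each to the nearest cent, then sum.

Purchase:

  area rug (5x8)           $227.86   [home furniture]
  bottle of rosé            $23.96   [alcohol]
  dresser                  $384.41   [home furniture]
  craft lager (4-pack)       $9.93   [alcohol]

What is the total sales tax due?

$76.69

Area rug (5x8) $227.86: home furniture → 9.5% + 2.5% surcharge = 12% → $27.34
Bottle of rosé $23.96: alcohol → 9.5% → $2.28
Dresser $384.41: home furniture → 9.5% + 2.5% surcharge = 12% → $46.13
Craft lager (4-pack) $9.93: alcohol → 9.5% → $0.94
Total tax = $27.34 + $2.28 + $46.13 + $0.94 = $76.69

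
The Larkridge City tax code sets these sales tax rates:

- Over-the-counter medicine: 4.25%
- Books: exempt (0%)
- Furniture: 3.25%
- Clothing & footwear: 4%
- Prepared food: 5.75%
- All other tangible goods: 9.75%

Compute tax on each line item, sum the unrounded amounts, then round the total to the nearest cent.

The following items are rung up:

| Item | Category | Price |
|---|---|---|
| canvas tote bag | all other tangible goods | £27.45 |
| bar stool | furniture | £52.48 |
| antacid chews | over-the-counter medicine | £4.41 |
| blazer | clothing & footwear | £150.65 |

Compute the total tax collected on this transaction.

Canvas tote bag £27.45: all other tangible goods → 9.75% → £2.676375
Bar stool £52.48: furniture → 3.25% → £1.7056
Antacid chews £4.41: over-the-counter medicine → 4.25% → £0.187425
Blazer £150.65: clothing & footwear → 4% → £6.026
Unrounded tax sum = £10.5954 → £10.60

£10.60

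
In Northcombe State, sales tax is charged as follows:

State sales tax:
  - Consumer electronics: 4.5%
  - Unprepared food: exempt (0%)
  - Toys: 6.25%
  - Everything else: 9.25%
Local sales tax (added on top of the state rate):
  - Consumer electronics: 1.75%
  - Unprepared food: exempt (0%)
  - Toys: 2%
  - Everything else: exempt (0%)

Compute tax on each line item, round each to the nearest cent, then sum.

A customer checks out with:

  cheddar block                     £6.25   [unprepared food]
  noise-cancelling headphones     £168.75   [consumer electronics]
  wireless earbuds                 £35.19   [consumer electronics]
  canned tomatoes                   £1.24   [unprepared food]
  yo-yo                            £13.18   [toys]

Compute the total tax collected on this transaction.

£13.84

Cheddar block £6.25: unprepared food → 0% + 0% local = 0% → £0.00
Noise-cancelling headphones £168.75: consumer electronics → 4.5% + 1.75% local = 6.25% → £10.55
Wireless earbuds £35.19: consumer electronics → 4.5% + 1.75% local = 6.25% → £2.20
Canned tomatoes £1.24: unprepared food → 0% + 0% local = 0% → £0.00
Yo-yo £13.18: toys → 6.25% + 2% local = 8.25% → £1.09
Total tax = £10.55 + £2.20 + £1.09 = £13.84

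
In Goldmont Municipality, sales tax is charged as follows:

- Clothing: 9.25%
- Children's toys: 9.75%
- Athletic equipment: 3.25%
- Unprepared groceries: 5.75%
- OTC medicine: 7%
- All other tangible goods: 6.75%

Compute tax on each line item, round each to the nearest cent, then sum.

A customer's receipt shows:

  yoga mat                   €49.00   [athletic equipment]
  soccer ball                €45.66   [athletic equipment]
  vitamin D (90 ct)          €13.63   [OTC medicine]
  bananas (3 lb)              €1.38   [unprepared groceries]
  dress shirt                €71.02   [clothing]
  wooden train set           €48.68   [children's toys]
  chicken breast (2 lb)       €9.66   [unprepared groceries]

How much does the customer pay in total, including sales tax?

Yoga mat €49.00: athletic equipment → 3.25% → €1.59
Soccer ball €45.66: athletic equipment → 3.25% → €1.48
Vitamin D (90 ct) €13.63: OTC medicine → 7% → €0.95
Bananas (3 lb) €1.38: unprepared groceries → 5.75% → €0.08
Dress shirt €71.02: clothing → 9.25% → €6.57
Wooden train set €48.68: children's toys → 9.75% → €4.75
Chicken breast (2 lb) €9.66: unprepared groceries → 5.75% → €0.56
Subtotal = €239.03; tax = €15.98; total due = €255.01

€255.01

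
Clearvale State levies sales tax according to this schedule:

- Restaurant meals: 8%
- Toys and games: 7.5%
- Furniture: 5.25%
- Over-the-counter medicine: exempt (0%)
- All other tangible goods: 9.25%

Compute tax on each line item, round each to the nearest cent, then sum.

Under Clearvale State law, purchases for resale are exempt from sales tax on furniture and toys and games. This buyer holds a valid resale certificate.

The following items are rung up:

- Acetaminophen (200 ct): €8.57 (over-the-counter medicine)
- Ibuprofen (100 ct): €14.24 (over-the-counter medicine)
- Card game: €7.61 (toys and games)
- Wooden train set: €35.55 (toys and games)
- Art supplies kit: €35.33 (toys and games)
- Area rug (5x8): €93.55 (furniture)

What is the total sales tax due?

Acetaminophen (200 ct) €8.57: over-the-counter medicine → 0% → €0.00
Ibuprofen (100 ct) €14.24: over-the-counter medicine → 0% → €0.00
Card game €7.61: toys and games, buyer-exempt → 0% → €0.00
Wooden train set €35.55: toys and games, buyer-exempt → 0% → €0.00
Art supplies kit €35.33: toys and games, buyer-exempt → 0% → €0.00
Area rug (5x8) €93.55: furniture, buyer-exempt → 0% → €0.00
Total tax = €0.00

€0.00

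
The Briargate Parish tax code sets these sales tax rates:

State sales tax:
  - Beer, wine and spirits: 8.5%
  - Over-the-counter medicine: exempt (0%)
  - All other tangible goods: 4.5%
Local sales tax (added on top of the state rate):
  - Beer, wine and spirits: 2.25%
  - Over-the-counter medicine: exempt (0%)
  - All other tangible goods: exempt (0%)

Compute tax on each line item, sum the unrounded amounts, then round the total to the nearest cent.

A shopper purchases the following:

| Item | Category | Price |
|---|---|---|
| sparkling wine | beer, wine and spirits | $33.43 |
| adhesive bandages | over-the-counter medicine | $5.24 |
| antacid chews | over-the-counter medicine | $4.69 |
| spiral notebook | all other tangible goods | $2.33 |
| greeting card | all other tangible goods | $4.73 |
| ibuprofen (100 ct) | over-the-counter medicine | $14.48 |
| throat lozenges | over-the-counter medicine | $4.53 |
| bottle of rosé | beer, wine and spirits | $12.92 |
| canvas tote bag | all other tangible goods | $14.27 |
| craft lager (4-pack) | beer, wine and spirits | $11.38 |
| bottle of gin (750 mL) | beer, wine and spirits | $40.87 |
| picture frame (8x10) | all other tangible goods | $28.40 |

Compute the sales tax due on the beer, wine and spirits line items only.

Sparkling wine $33.43: beer, wine and spirits → 8.5% + 2.25% local = 10.75% → $3.593725
Bottle of rosé $12.92: beer, wine and spirits → 8.5% + 2.25% local = 10.75% → $1.3889
Craft lager (4-pack) $11.38: beer, wine and spirits → 8.5% + 2.25% local = 10.75% → $1.22335
Bottle of gin (750 mL) $40.87: beer, wine and spirits → 8.5% + 2.25% local = 10.75% → $4.393525
Tax on beer, wine and spirits: unrounded sum = $10.5995 → $10.60

$10.60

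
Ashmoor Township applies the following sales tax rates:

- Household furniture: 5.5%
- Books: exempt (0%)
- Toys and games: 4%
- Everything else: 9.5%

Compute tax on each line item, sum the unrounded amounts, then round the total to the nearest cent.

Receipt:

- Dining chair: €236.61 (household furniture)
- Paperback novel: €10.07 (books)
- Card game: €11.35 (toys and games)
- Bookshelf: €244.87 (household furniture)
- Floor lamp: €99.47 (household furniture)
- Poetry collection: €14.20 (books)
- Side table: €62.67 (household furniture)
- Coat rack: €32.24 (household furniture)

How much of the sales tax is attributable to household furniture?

€37.17

Dining chair €236.61: household furniture → 5.5% → €13.01355
Bookshelf €244.87: household furniture → 5.5% → €13.46785
Floor lamp €99.47: household furniture → 5.5% → €5.47085
Side table €62.67: household furniture → 5.5% → €3.44685
Coat rack €32.24: household furniture → 5.5% → €1.7732
Tax on household furniture: unrounded sum = €37.1723 → €37.17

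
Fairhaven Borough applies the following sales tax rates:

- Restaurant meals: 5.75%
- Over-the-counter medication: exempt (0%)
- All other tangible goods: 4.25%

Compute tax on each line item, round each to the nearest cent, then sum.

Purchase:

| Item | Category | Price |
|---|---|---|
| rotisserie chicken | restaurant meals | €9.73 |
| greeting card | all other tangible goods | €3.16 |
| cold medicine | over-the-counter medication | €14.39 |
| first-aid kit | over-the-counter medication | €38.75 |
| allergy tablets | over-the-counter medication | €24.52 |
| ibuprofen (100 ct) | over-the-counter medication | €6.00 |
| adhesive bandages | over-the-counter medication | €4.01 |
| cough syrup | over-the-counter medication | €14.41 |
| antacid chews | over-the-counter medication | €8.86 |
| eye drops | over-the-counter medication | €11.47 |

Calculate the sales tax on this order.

€0.69

Rotisserie chicken €9.73: restaurant meals → 5.75% → €0.56
Greeting card €3.16: all other tangible goods → 4.25% → €0.13
Cold medicine €14.39: over-the-counter medication → 0% → €0.00
First-aid kit €38.75: over-the-counter medication → 0% → €0.00
Allergy tablets €24.52: over-the-counter medication → 0% → €0.00
Ibuprofen (100 ct) €6.00: over-the-counter medication → 0% → €0.00
Adhesive bandages €4.01: over-the-counter medication → 0% → €0.00
Cough syrup €14.41: over-the-counter medication → 0% → €0.00
Antacid chews €8.86: over-the-counter medication → 0% → €0.00
Eye drops €11.47: over-the-counter medication → 0% → €0.00
Total tax = €0.56 + €0.13 = €0.69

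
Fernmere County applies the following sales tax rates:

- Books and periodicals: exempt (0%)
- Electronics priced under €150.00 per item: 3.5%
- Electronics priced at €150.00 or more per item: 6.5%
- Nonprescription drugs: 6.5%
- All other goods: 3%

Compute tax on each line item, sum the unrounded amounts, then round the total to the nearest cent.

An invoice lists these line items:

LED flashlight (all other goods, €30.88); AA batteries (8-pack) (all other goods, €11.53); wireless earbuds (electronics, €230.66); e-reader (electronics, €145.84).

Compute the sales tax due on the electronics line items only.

Wireless earbuds €230.66: electronics, €150.00 or more → 6.5% → €14.9929
E-reader €145.84: electronics, under €150.00 → 3.5% → €5.1044
Tax on electronics: unrounded sum = €20.0973 → €20.10

€20.10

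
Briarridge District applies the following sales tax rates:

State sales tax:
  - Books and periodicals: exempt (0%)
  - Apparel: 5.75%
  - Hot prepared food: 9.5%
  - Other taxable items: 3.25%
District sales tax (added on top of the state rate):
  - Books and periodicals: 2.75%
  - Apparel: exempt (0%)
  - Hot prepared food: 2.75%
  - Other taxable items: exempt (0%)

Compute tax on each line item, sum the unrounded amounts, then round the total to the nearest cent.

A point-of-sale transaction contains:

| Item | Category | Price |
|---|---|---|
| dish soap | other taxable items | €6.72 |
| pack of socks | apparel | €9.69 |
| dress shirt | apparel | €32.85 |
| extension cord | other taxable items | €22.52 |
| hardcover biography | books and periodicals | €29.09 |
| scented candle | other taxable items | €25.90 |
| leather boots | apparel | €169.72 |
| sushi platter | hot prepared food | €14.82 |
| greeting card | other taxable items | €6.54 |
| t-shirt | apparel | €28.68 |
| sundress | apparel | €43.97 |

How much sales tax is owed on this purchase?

€21.00

Dish soap €6.72: other taxable items → 3.25% + 0% district = 3.25% → €0.2184
Pack of socks €9.69: apparel → 5.75% + 0% district = 5.75% → €0.557175
Dress shirt €32.85: apparel → 5.75% + 0% district = 5.75% → €1.888875
Extension cord €22.52: other taxable items → 3.25% + 0% district = 3.25% → €0.7319
Hardcover biography €29.09: books and periodicals → 0% + 2.75% district = 2.75% → €0.799975
Scented candle €25.90: other taxable items → 3.25% + 0% district = 3.25% → €0.84175
Leather boots €169.72: apparel → 5.75% + 0% district = 5.75% → €9.7589
Sushi platter €14.82: hot prepared food → 9.5% + 2.75% district = 12.25% → €1.81545
Greeting card €6.54: other taxable items → 3.25% + 0% district = 3.25% → €0.21255
T-shirt €28.68: apparel → 5.75% + 0% district = 5.75% → €1.6491
Sundress €43.97: apparel → 5.75% + 0% district = 5.75% → €2.528275
Unrounded tax sum = €21.00235 → €21.00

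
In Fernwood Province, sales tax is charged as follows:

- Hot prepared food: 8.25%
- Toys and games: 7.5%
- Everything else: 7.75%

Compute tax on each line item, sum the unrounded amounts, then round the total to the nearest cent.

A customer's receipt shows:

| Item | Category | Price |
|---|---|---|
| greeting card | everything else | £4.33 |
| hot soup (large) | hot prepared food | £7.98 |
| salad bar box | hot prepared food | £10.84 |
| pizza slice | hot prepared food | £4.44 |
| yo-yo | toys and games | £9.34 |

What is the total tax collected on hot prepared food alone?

Hot soup (large) £7.98: hot prepared food → 8.25% → £0.65835
Salad bar box £10.84: hot prepared food → 8.25% → £0.8943
Pizza slice £4.44: hot prepared food → 8.25% → £0.3663
Tax on hot prepared food: unrounded sum = £1.91895 → £1.92

£1.92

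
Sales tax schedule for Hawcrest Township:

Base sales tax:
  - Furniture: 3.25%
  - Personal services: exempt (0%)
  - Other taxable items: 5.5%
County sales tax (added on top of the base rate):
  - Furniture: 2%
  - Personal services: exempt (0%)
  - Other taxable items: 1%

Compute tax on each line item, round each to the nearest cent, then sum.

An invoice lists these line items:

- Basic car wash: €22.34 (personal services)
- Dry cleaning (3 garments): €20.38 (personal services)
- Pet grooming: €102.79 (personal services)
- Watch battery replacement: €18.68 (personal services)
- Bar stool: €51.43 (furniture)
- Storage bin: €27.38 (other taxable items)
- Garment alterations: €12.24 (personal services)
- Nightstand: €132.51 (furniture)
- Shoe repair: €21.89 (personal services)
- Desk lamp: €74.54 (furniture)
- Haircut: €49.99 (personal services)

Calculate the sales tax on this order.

€15.35

Basic car wash €22.34: personal services → 0% + 0% county = 0% → €0.00
Dry cleaning (3 garments) €20.38: personal services → 0% + 0% county = 0% → €0.00
Pet grooming €102.79: personal services → 0% + 0% county = 0% → €0.00
Watch battery replacement €18.68: personal services → 0% + 0% county = 0% → €0.00
Bar stool €51.43: furniture → 3.25% + 2% county = 5.25% → €2.70
Storage bin €27.38: other taxable items → 5.5% + 1% county = 6.5% → €1.78
Garment alterations €12.24: personal services → 0% + 0% county = 0% → €0.00
Nightstand €132.51: furniture → 3.25% + 2% county = 5.25% → €6.96
Shoe repair €21.89: personal services → 0% + 0% county = 0% → €0.00
Desk lamp €74.54: furniture → 3.25% + 2% county = 5.25% → €3.91
Haircut €49.99: personal services → 0% + 0% county = 0% → €0.00
Total tax = €2.70 + €1.78 + €6.96 + €3.91 = €15.35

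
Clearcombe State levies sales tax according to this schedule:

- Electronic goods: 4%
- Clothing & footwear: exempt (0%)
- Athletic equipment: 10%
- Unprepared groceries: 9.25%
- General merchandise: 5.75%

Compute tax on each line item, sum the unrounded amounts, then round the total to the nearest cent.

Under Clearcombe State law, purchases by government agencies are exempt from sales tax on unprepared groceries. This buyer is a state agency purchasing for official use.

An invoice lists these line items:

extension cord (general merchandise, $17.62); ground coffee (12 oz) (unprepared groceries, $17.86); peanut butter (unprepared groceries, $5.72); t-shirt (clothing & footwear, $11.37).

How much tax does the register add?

$1.01

Extension cord $17.62: general merchandise → 5.75% → $1.01315
Ground coffee (12 oz) $17.86: unprepared groceries, buyer-exempt → 0% → $0.00
Peanut butter $5.72: unprepared groceries, buyer-exempt → 0% → $0.00
T-shirt $11.37: clothing & footwear → 0% → $0.00
Unrounded tax sum = $1.01315 → $1.01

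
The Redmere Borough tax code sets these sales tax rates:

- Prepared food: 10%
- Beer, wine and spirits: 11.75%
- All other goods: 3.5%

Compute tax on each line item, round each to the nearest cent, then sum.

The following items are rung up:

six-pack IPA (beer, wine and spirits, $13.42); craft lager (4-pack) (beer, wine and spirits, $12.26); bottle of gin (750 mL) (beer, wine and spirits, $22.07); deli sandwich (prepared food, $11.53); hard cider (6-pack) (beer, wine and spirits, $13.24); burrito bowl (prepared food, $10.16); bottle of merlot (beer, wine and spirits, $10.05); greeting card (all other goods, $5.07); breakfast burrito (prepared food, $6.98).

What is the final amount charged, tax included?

$116.18

Six-pack IPA $13.42: beer, wine and spirits → 11.75% → $1.58
Craft lager (4-pack) $12.26: beer, wine and spirits → 11.75% → $1.44
Bottle of gin (750 mL) $22.07: beer, wine and spirits → 11.75% → $2.59
Deli sandwich $11.53: prepared food → 10% → $1.15
Hard cider (6-pack) $13.24: beer, wine and spirits → 11.75% → $1.56
Burrito bowl $10.16: prepared food → 10% → $1.02
Bottle of merlot $10.05: beer, wine and spirits → 11.75% → $1.18
Greeting card $5.07: all other goods → 3.5% → $0.18
Breakfast burrito $6.98: prepared food → 10% → $0.70
Subtotal = $104.78; tax = $11.40; total due = $116.18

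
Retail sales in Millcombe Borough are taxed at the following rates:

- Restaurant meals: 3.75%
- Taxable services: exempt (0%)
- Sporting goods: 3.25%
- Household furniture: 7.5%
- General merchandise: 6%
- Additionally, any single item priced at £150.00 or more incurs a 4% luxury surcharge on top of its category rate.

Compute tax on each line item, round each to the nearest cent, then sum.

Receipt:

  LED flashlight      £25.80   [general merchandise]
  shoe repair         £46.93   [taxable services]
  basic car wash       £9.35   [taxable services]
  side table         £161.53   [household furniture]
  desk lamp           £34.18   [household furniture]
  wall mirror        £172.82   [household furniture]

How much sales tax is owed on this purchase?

LED flashlight £25.80: general merchandise → 6% → £1.55
Shoe repair £46.93: taxable services → 0% → £0.00
Basic car wash £9.35: taxable services → 0% → £0.00
Side table £161.53: household furniture → 7.5% + 4% surcharge = 11.5% → £18.58
Desk lamp £34.18: household furniture → 7.5% → £2.56
Wall mirror £172.82: household furniture → 7.5% + 4% surcharge = 11.5% → £19.87
Total tax = £1.55 + £18.58 + £2.56 + £19.87 = £42.56

£42.56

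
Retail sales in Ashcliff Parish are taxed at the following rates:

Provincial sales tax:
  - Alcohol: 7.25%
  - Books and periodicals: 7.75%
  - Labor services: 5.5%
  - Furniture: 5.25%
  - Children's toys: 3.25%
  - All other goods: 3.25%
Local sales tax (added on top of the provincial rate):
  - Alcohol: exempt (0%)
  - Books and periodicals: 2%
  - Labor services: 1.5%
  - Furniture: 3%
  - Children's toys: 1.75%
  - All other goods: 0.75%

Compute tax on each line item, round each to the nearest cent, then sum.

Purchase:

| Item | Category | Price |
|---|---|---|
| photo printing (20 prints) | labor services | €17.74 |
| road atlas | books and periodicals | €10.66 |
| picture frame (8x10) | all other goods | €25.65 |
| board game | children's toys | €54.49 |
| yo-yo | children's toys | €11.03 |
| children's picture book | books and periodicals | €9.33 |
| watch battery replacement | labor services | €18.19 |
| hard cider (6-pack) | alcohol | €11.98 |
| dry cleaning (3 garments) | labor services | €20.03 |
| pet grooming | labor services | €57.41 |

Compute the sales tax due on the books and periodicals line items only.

€1.95

Road atlas €10.66: books and periodicals → 7.75% + 2% local = 9.75% → €1.04
Children's picture book €9.33: books and periodicals → 7.75% + 2% local = 9.75% → €0.91
Tax on books and periodicals = €1.04 + €0.91 = €1.95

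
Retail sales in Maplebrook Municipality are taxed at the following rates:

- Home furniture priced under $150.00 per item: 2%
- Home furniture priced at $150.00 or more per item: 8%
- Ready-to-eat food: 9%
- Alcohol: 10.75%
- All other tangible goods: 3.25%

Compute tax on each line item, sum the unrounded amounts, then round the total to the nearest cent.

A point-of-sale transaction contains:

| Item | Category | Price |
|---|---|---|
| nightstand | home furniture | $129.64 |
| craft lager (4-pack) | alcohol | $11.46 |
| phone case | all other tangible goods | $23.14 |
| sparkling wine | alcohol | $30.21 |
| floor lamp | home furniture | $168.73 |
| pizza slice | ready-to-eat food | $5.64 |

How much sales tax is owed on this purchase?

$21.83

Nightstand $129.64: home furniture, under $150.00 → 2% → $2.5928
Craft lager (4-pack) $11.46: alcohol → 10.75% → $1.23195
Phone case $23.14: all other tangible goods → 3.25% → $0.75205
Sparkling wine $30.21: alcohol → 10.75% → $3.247575
Floor lamp $168.73: home furniture, $150.00 or more → 8% → $13.4984
Pizza slice $5.64: ready-to-eat food → 9% → $0.5076
Unrounded tax sum = $21.830375 → $21.83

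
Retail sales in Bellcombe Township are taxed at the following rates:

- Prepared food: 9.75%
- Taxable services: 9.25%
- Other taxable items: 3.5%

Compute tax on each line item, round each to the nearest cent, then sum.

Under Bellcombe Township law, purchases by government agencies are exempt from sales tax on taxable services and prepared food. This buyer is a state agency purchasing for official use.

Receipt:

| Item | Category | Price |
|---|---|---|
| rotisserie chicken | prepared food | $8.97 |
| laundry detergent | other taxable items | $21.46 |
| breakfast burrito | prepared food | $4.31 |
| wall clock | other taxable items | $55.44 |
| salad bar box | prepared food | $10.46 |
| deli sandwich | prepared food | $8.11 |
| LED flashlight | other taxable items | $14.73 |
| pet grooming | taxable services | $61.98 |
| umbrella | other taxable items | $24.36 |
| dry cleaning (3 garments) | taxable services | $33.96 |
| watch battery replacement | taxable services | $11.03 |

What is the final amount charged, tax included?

Rotisserie chicken $8.97: prepared food, buyer-exempt → 0% → $0.00
Laundry detergent $21.46: other taxable items → 3.5% → $0.75
Breakfast burrito $4.31: prepared food, buyer-exempt → 0% → $0.00
Wall clock $55.44: other taxable items → 3.5% → $1.94
Salad bar box $10.46: prepared food, buyer-exempt → 0% → $0.00
Deli sandwich $8.11: prepared food, buyer-exempt → 0% → $0.00
LED flashlight $14.73: other taxable items → 3.5% → $0.52
Pet grooming $61.98: taxable services, buyer-exempt → 0% → $0.00
Umbrella $24.36: other taxable items → 3.5% → $0.85
Dry cleaning (3 garments) $33.96: taxable services, buyer-exempt → 0% → $0.00
Watch battery replacement $11.03: taxable services, buyer-exempt → 0% → $0.00
Subtotal = $254.81; tax = $4.06; total due = $258.87

$258.87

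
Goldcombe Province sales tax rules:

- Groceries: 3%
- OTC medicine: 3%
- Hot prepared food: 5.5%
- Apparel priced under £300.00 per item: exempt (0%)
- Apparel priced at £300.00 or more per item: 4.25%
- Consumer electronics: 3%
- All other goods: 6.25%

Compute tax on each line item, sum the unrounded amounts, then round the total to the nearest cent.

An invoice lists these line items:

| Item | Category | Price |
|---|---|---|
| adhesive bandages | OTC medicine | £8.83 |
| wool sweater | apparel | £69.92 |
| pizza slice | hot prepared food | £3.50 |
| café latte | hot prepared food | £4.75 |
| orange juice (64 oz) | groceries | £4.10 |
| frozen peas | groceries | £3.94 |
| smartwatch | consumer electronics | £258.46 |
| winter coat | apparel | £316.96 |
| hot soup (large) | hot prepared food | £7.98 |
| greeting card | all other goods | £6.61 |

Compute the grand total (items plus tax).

£708.09

Adhesive bandages £8.83: OTC medicine → 3% → £0.2649
Wool sweater £69.92: apparel, under £300.00 → 0% → £0.00
Pizza slice £3.50: hot prepared food → 5.5% → £0.1925
Café latte £4.75: hot prepared food → 5.5% → £0.26125
Orange juice (64 oz) £4.10: groceries → 3% → £0.123
Frozen peas £3.94: groceries → 3% → £0.1182
Smartwatch £258.46: consumer electronics → 3% → £7.7538
Winter coat £316.96: apparel, £300.00 or more → 4.25% → £13.4708
Hot soup (large) £7.98: hot prepared food → 5.5% → £0.4389
Greeting card £6.61: all other goods → 6.25% → £0.413125
Subtotal = £685.05; unrounded tax = £23.036475 → £23.04; total due = £708.09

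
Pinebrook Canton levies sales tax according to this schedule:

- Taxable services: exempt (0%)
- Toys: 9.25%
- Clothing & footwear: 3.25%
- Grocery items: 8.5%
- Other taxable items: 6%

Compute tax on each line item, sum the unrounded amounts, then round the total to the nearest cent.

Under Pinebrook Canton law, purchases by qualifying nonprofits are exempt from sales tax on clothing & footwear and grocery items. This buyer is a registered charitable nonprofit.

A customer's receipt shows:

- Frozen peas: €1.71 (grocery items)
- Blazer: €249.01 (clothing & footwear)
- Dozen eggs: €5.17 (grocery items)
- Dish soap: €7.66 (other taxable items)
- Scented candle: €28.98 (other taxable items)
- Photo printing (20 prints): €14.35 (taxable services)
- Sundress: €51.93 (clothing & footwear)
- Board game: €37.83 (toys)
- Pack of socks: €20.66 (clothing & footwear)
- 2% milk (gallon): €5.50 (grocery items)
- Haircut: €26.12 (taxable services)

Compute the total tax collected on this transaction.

Frozen peas €1.71: grocery items, buyer-exempt → 0% → €0.00
Blazer €249.01: clothing & footwear, buyer-exempt → 0% → €0.00
Dozen eggs €5.17: grocery items, buyer-exempt → 0% → €0.00
Dish soap €7.66: other taxable items → 6% → €0.4596
Scented candle €28.98: other taxable items → 6% → €1.7388
Photo printing (20 prints) €14.35: taxable services → 0% → €0.00
Sundress €51.93: clothing & footwear, buyer-exempt → 0% → €0.00
Board game €37.83: toys → 9.25% → €3.499275
Pack of socks €20.66: clothing & footwear, buyer-exempt → 0% → €0.00
2% milk (gallon) €5.50: grocery items, buyer-exempt → 0% → €0.00
Haircut €26.12: taxable services → 0% → €0.00
Unrounded tax sum = €5.697675 → €5.70

€5.70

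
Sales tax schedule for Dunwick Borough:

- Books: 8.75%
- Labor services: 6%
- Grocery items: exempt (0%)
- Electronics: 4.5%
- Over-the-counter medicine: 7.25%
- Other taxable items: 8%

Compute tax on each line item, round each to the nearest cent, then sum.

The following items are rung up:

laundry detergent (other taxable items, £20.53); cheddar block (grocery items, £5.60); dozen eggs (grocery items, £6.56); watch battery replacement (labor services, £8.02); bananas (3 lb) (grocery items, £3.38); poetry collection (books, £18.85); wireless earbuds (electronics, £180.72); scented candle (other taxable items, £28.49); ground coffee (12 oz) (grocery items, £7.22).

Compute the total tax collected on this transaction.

Laundry detergent £20.53: other taxable items → 8% → £1.64
Cheddar block £5.60: grocery items → 0% → £0.00
Dozen eggs £6.56: grocery items → 0% → £0.00
Watch battery replacement £8.02: labor services → 6% → £0.48
Bananas (3 lb) £3.38: grocery items → 0% → £0.00
Poetry collection £18.85: books → 8.75% → £1.65
Wireless earbuds £180.72: electronics → 4.5% → £8.13
Scented candle £28.49: other taxable items → 8% → £2.28
Ground coffee (12 oz) £7.22: grocery items → 0% → £0.00
Total tax = £1.64 + £0.48 + £1.65 + £8.13 + £2.28 = £14.18

£14.18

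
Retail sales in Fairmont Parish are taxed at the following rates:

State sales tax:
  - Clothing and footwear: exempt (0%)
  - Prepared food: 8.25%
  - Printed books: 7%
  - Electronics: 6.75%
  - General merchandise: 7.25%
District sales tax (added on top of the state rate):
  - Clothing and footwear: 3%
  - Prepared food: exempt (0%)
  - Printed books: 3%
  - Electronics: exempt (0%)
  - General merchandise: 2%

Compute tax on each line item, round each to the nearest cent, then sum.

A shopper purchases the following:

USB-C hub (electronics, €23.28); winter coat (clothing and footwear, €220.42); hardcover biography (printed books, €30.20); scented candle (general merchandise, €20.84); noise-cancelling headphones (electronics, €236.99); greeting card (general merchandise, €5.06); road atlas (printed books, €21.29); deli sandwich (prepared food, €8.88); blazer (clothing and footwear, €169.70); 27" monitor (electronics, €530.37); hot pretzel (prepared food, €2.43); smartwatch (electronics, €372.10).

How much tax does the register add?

USB-C hub €23.28: electronics → 6.75% + 0% district = 6.75% → €1.57
Winter coat €220.42: clothing and footwear → 0% + 3% district = 3% → €6.61
Hardcover biography €30.20: printed books → 7% + 3% district = 10% → €3.02
Scented candle €20.84: general merchandise → 7.25% + 2% district = 9.25% → €1.93
Noise-cancelling headphones €236.99: electronics → 6.75% + 0% district = 6.75% → €16.00
Greeting card €5.06: general merchandise → 7.25% + 2% district = 9.25% → €0.47
Road atlas €21.29: printed books → 7% + 3% district = 10% → €2.13
Deli sandwich €8.88: prepared food → 8.25% + 0% district = 8.25% → €0.73
Blazer €169.70: clothing and footwear → 0% + 3% district = 3% → €5.09
27" monitor €530.37: electronics → 6.75% + 0% district = 6.75% → €35.80
Hot pretzel €2.43: prepared food → 8.25% + 0% district = 8.25% → €0.20
Smartwatch €372.10: electronics → 6.75% + 0% district = 6.75% → €25.12
Total tax = €1.57 + €6.61 + €3.02 + €1.93 + €16.00 + €0.47 + €2.13 + €0.73 + €5.09 + €35.80 + €0.20 + €25.12 = €98.67

€98.67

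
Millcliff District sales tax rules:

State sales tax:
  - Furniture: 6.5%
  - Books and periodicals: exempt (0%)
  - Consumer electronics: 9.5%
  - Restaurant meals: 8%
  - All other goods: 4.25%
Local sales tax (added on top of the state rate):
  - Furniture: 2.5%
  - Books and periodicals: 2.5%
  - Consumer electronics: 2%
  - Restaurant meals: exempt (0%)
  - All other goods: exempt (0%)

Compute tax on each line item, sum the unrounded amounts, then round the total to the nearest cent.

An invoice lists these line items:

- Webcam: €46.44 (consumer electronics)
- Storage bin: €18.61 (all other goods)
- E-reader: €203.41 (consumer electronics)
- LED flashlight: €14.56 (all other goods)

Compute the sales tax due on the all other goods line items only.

€1.41

Storage bin €18.61: all other goods → 4.25% + 0% local = 4.25% → €0.790925
LED flashlight €14.56: all other goods → 4.25% + 0% local = 4.25% → €0.6188
Tax on all other goods: unrounded sum = €1.409725 → €1.41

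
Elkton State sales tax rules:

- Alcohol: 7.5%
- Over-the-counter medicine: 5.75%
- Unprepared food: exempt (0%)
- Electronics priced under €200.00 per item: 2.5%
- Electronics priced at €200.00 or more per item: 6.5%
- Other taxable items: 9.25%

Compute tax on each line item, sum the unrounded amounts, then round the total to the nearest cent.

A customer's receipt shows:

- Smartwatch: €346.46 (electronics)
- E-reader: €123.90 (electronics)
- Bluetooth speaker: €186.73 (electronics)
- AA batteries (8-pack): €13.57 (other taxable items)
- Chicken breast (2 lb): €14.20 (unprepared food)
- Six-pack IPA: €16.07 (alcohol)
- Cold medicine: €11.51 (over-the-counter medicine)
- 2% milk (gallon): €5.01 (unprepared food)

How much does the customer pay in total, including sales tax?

Smartwatch €346.46: electronics, €200.00 or more → 6.5% → €22.5199
E-reader €123.90: electronics, under €200.00 → 2.5% → €3.0975
Bluetooth speaker €186.73: electronics, under €200.00 → 2.5% → €4.66825
AA batteries (8-pack) €13.57: other taxable items → 9.25% → €1.255225
Chicken breast (2 lb) €14.20: unprepared food → 0% → €0.00
Six-pack IPA €16.07: alcohol → 7.5% → €1.20525
Cold medicine €11.51: over-the-counter medicine → 5.75% → €0.661825
2% milk (gallon) €5.01: unprepared food → 0% → €0.00
Subtotal = €717.45; unrounded tax = €33.40795 → €33.41; total due = €750.86

€750.86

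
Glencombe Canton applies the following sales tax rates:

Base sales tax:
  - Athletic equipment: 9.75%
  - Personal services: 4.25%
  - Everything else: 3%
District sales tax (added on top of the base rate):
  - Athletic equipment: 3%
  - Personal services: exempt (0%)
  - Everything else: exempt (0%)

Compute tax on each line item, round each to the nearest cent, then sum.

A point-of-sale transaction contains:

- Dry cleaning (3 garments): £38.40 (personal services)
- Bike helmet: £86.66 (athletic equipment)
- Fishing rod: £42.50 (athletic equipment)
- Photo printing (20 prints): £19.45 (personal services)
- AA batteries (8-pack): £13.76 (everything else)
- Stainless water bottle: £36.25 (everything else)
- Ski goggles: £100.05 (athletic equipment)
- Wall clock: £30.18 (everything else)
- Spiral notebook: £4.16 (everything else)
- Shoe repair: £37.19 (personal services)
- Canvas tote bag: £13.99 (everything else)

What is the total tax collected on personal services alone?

Dry cleaning (3 garments) £38.40: personal services → 4.25% + 0% district = 4.25% → £1.63
Photo printing (20 prints) £19.45: personal services → 4.25% + 0% district = 4.25% → £0.83
Shoe repair £37.19: personal services → 4.25% + 0% district = 4.25% → £1.58
Tax on personal services = £1.63 + £0.83 + £1.58 = £4.04

£4.04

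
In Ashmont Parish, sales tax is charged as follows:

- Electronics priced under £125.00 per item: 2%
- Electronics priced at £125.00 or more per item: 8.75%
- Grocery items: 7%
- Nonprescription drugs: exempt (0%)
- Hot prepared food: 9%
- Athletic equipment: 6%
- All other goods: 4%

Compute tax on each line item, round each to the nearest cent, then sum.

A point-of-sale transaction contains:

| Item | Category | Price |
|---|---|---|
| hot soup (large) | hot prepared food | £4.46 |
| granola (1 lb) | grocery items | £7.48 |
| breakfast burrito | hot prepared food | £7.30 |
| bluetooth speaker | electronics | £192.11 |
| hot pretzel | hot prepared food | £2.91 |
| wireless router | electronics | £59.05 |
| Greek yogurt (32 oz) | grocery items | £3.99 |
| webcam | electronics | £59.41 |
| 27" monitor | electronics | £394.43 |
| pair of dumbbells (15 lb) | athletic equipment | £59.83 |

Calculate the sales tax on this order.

£59.40

Hot soup (large) £4.46: hot prepared food → 9% → £0.40
Granola (1 lb) £7.48: grocery items → 7% → £0.52
Breakfast burrito £7.30: hot prepared food → 9% → £0.66
Bluetooth speaker £192.11: electronics, £125.00 or more → 8.75% → £16.81
Hot pretzel £2.91: hot prepared food → 9% → £0.26
Wireless router £59.05: electronics, under £125.00 → 2% → £1.18
Greek yogurt (32 oz) £3.99: grocery items → 7% → £0.28
Webcam £59.41: electronics, under £125.00 → 2% → £1.19
27" monitor £394.43: electronics, £125.00 or more → 8.75% → £34.51
Pair of dumbbells (15 lb) £59.83: athletic equipment → 6% → £3.59
Total tax = £0.40 + £0.52 + £0.66 + £16.81 + £0.26 + £1.18 + £0.28 + £1.19 + £34.51 + £3.59 = £59.40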